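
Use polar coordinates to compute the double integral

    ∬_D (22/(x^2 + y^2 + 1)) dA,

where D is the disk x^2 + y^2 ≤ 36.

The region D is 0 ≤ r ≤ 6, 0 ≤ θ ≤ 2π in polar coordinates, where x = r cos(θ), y = r sin(θ), and dA = r dr dθ.

Under the substitution, the integrand becomes 22/(r^2 + 1), so

    ∬_D (22/(x^2 + y^2 + 1)) dA = ∫_{0}^{2π} ∫_{0}^{6} (22/(r^2 + 1)) · r dr dθ.

Inner integral (in r): ∫_{0}^{6} (22/(r^2 + 1)) · r dr = log(177917621779460413).

Outer integral (in θ): ∫_{0}^{2π} (log(177917621779460413)) dθ = 22π log(37).

Therefore ∬_D (22/(x^2 + y^2 + 1)) dA = 22π log(37).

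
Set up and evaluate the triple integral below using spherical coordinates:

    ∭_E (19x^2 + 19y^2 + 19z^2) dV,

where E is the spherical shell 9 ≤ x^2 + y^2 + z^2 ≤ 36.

In spherical coordinates, x = ρ sin(φ) cos(θ), y = ρ sin(φ) sin(θ), z = ρ cos(φ), and dV = ρ^2 sin(φ) dρ dφ dθ.

The integrand becomes 19ρ^2, so

    ∭_E (19x^2 + 19y^2 + 19z^2) dV = ∫_{0}^{2π} ∫_{0}^{π} ∫_{3}^{6} (19ρ^2) · ρ^2 sin(φ) dρ dφ dθ.

Inner (ρ): 143127sin(φ)/5.
Middle (φ): 286254/5.
Outer (θ): 572508π/5.

Therefore the triple integral equals 572508π/5.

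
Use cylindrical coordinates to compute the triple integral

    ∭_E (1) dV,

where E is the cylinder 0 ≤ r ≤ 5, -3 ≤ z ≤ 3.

In cylindrical coordinates, x = r cos(θ), y = r sin(θ), z = z, and dV = r dr dθ dz.

The integrand becomes 1, so

    ∭_E (1) dV = ∫_{0}^{2π} ∫_{0}^{5} ∫_{-3}^{3} (1) · r dz dr dθ.

Inner (z): 6r.
Middle (r from 0 to 5): 75.
Outer (θ): 150π.

Therefore the triple integral equals 150π.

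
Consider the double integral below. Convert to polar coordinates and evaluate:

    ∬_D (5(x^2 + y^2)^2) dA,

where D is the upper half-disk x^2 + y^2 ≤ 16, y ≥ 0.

The region D is 0 ≤ r ≤ 4, 0 ≤ θ ≤ π in polar coordinates, where x = r cos(θ), y = r sin(θ), and dA = r dr dθ.

Under the substitution, the integrand becomes 5r^4, so

    ∬_D (5(x^2 + y^2)^2) dA = ∫_{0}^{π} ∫_{0}^{4} (5r^4) · r dr dθ.

Inner integral (in r): ∫_{0}^{4} (5r^4) · r dr = 10240/3.

Outer integral (in θ): ∫_{0}^{π} (10240/3) dθ = 10240π/3.

Therefore ∬_D (5(x^2 + y^2)^2) dA = 10240π/3.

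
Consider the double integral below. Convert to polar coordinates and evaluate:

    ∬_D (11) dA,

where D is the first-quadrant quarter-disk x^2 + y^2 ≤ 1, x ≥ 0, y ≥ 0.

The region D is 0 ≤ r ≤ 1, 0 ≤ θ ≤ π/2 in polar coordinates, where x = r cos(θ), y = r sin(θ), and dA = r dr dθ.

Under the substitution, the integrand becomes 11, so

    ∬_D (11) dA = ∫_{0}^{π/2} ∫_{0}^{1} (11) · r dr dθ.

Inner integral (in r): ∫_{0}^{1} (11) · r dr = 11/2.

Outer integral (in θ): ∫_{0}^{π/2} (11/2) dθ = 11π/4.

Therefore ∬_D (11) dA = 11π/4.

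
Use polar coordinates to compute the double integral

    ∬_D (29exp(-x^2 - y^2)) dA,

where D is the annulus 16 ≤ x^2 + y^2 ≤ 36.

The region D is 4 ≤ r ≤ 6, 0 ≤ θ ≤ 2π in polar coordinates, where x = r cos(θ), y = r sin(θ), and dA = r dr dθ.

Under the substitution, the integrand becomes 29exp(-r^2), so

    ∬_D (29exp(-x^2 - y^2)) dA = ∫_{0}^{2π} ∫_{4}^{6} (29exp(-r^2)) · r dr dθ.

Inner integral (in r): ∫_{4}^{6} (29exp(-r^2)) · r dr = -(29 - 29exp(20))exp(-36)/2.

Outer integral (in θ): ∫_{0}^{2π} (-(29 - 29exp(20))exp(-36)/2) dθ = -29π (1 - exp(20))exp(-36).

Therefore ∬_D (29exp(-x^2 - y^2)) dA = -29π (1 - exp(20))exp(-36).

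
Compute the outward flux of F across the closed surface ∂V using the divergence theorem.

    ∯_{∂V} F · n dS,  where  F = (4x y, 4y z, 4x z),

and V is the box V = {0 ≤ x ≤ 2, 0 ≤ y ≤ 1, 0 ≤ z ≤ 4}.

By the divergence theorem,

    ∯_{∂V} F · n dS = ∭_V (∇ · F) dV.

Compute the divergence:
    ∇ · F = ∂F_x/∂x + ∂F_y/∂y + ∂F_z/∂z = 4y + 4z + 4x = 4x + 4y + 4z.

V is a rectangular box, so dV = dx dy dz with 0 ≤ x ≤ 2, 0 ≤ y ≤ 1, 0 ≤ z ≤ 4.

Integrate (4x + 4y + 4z) over V as an iterated integral:

    ∭_V (∇·F) dV = ∫_0^{2} ∫_0^{1} ∫_0^{4} (4x + 4y + 4z) dz dy dx.

Inner (z from 0 to 4): 16x + 16y + 32.
Middle (y from 0 to 1): 16x + 40.
Outer (x from 0 to 2): 112.

Therefore ∯_{∂V} F · n dS = 112.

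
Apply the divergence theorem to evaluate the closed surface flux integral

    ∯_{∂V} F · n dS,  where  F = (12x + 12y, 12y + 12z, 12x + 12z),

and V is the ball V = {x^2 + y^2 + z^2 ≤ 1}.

By the divergence theorem,

    ∯_{∂V} F · n dS = ∭_V (∇ · F) dV.

Compute the divergence:
    ∇ · F = ∂F_x/∂x + ∂F_y/∂y + ∂F_z/∂z = 12 + 12 + 12 = 36.

In spherical coordinates, x = ρ sin(φ) cos(θ), y = ρ sin(φ) sin(θ), z = ρ cos(φ), dV = ρ^2 sin(φ) dρ dφ dθ, with 0 ≤ ρ ≤ 1, 0 ≤ φ ≤ π, 0 ≤ θ ≤ 2π.

The integrand, after substitution and multiplying by the volume element, becomes (36) · ρ^2 sin(φ), so

    ∭_V (∇·F) dV = ∫_0^{2π} ∫_0^{π} ∫_0^{1} (36) · ρ^2 sin(φ) dρ dφ dθ.

Inner (ρ from 0 to 1): 12sin(φ).
Middle (φ from 0 to π): 24.
Outer (θ from 0 to 2π): 48π.

Therefore ∯_{∂V} F · n dS = 48π.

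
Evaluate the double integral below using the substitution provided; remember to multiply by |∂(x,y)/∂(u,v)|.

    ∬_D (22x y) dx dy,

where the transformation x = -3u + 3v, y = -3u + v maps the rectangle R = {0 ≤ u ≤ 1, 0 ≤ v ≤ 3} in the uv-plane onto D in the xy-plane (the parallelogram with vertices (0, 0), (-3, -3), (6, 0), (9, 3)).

Compute the Jacobian determinant of (x, y) with respect to (u, v):

    ∂(x,y)/∂(u,v) = | -3  3 | = (-3)(1) - (3)(-3) = 6.
                   | -3  1 |

Its absolute value is |J| = 6 (the area scaling factor).

Substituting x = -3u + 3v, y = -3u + v into the integrand,

    22x y → 198u^2 - 264u v + 66v^2,

so the integral becomes

    ∬_R (198u^2 - 264u v + 66v^2) · |J| du dv = ∫_0^1 ∫_0^3 (1188u^2 - 1584u v + 396v^2) dv du.

Inner (v): 3564u^2 - 7128u + 3564.
Outer (u): 1188.

Therefore ∬_D (22x y) dx dy = 1188.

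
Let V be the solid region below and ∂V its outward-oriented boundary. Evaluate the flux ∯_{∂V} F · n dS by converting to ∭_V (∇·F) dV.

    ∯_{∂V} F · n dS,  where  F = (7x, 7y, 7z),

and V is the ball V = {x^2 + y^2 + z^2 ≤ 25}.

By the divergence theorem,

    ∯_{∂V} F · n dS = ∭_V (∇ · F) dV.

Compute the divergence:
    ∇ · F = ∂F_x/∂x + ∂F_y/∂y + ∂F_z/∂z = 7 + 7 + 7 = 21.

In spherical coordinates, x = ρ sin(φ) cos(θ), y = ρ sin(φ) sin(θ), z = ρ cos(φ), dV = ρ^2 sin(φ) dρ dφ dθ, with 0 ≤ ρ ≤ 5, 0 ≤ φ ≤ π, 0 ≤ θ ≤ 2π.

The integrand, after substitution and multiplying by the volume element, becomes (21) · ρ^2 sin(φ), so

    ∭_V (∇·F) dV = ∫_0^{2π} ∫_0^{π} ∫_0^{5} (21) · ρ^2 sin(φ) dρ dφ dθ.

Inner (ρ from 0 to 5): 875sin(φ).
Middle (φ from 0 to π): 1750.
Outer (θ from 0 to 2π): 3500π.

Therefore ∯_{∂V} F · n dS = 3500π.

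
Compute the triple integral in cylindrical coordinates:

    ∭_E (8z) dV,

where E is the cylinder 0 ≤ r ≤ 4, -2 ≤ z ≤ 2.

In cylindrical coordinates, x = r cos(θ), y = r sin(θ), z = z, and dV = r dr dθ dz.

The integrand becomes 8z, so

    ∭_E (8z) dV = ∫_{0}^{2π} ∫_{0}^{4} ∫_{-2}^{2} (8z) · r dz dr dθ.

Inner (z): 0.
Middle (r from 0 to 4): 0.
Outer (θ): 0.

Therefore the triple integral equals 0.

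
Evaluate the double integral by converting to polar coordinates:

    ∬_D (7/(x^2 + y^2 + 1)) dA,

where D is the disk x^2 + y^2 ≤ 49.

The region D is 0 ≤ r ≤ 7, 0 ≤ θ ≤ 2π in polar coordinates, where x = r cos(θ), y = r sin(θ), and dA = r dr dθ.

Under the substitution, the integrand becomes 7/(r^2 + 1), so

    ∬_D (7/(x^2 + y^2 + 1)) dA = ∫_{0}^{2π} ∫_{0}^{7} (7/(r^2 + 1)) · r dr dθ.

Inner integral (in r): ∫_{0}^{7} (7/(r^2 + 1)) · r dr = 7log(50)/2.

Outer integral (in θ): ∫_{0}^{2π} (7log(50)/2) dθ = 7π log(50).

Therefore ∬_D (7/(x^2 + y^2 + 1)) dA = 7π log(50).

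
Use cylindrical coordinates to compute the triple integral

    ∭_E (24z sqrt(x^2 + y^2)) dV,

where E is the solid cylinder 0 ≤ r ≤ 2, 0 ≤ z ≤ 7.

In cylindrical coordinates, x = r cos(θ), y = r sin(θ), z = z, and dV = r dr dθ dz.

The integrand becomes 24r z, so

    ∭_E (24z sqrt(x^2 + y^2)) dV = ∫_{0}^{2π} ∫_{0}^{2} ∫_{0}^{7} (24r z) · r dz dr dθ.

Inner (z): 588r^2.
Middle (r from 0 to 2): 1568.
Outer (θ): 3136π.

Therefore the triple integral equals 3136π.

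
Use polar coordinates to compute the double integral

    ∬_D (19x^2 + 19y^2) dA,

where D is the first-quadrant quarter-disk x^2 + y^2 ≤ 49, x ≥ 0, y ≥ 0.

The region D is 0 ≤ r ≤ 7, 0 ≤ θ ≤ π/2 in polar coordinates, where x = r cos(θ), y = r sin(θ), and dA = r dr dθ.

Under the substitution, the integrand becomes 19r^2, so

    ∬_D (19x^2 + 19y^2) dA = ∫_{0}^{π/2} ∫_{0}^{7} (19r^2) · r dr dθ.

Inner integral (in r): ∫_{0}^{7} (19r^2) · r dr = 45619/4.

Outer integral (in θ): ∫_{0}^{π/2} (45619/4) dθ = 45619π/8.

Therefore ∬_D (19x^2 + 19y^2) dA = 45619π/8.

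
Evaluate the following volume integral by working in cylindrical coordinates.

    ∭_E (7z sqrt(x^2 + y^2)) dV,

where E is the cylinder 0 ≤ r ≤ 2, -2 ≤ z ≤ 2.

In cylindrical coordinates, x = r cos(θ), y = r sin(θ), z = z, and dV = r dr dθ dz.

The integrand becomes 7r z, so

    ∭_E (7z sqrt(x^2 + y^2)) dV = ∫_{0}^{2π} ∫_{0}^{2} ∫_{-2}^{2} (7r z) · r dz dr dθ.

Inner (z): 0.
Middle (r from 0 to 2): 0.
Outer (θ): 0.

Therefore the triple integral equals 0.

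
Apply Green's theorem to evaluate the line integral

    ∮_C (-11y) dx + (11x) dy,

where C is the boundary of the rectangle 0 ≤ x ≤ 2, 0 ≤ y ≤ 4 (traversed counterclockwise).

Green's theorem converts the closed line integral into a double integral over the enclosed region D:

    ∮_C P dx + Q dy = ∬_D (∂Q/∂x - ∂P/∂y) dA.

Here P = -11y, Q = 11x, so

    ∂Q/∂x = 11,    ∂P/∂y = -11,
    ∂Q/∂x - ∂P/∂y = 22.

D is the region 0 ≤ x ≤ 2, 0 ≤ y ≤ 4. Evaluating the double integral:

    ∬_D (22) dA = ∫_0^{2} ∫_0^{4} (22) dy dx.

Inner (y from 0 to 4): 88.
Outer (x from 0 to 2): 176.

Therefore ∮_C P dx + Q dy = 176.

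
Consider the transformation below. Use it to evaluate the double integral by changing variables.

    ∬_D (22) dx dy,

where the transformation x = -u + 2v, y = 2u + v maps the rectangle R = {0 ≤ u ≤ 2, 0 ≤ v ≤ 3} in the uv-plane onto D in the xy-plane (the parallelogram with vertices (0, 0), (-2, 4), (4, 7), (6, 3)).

Compute the Jacobian determinant of (x, y) with respect to (u, v):

    ∂(x,y)/∂(u,v) = | -1  2 | = (-1)(1) - (2)(2) = -5.
                   | 2  1 |

Its absolute value is |J| = 5 (the area scaling factor).

Substituting x = -u + 2v, y = 2u + v into the integrand,

    22 → 22,

so the integral becomes

    ∬_R (22) · |J| du dv = ∫_0^2 ∫_0^3 (110) dv du.

Inner (v): 330.
Outer (u): 660.

Therefore ∬_D (22) dx dy = 660.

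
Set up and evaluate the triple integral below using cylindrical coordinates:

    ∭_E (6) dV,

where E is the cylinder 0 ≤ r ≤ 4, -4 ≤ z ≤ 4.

In cylindrical coordinates, x = r cos(θ), y = r sin(θ), z = z, and dV = r dr dθ dz.

The integrand becomes 6, so

    ∭_E (6) dV = ∫_{0}^{2π} ∫_{0}^{4} ∫_{-4}^{4} (6) · r dz dr dθ.

Inner (z): 48r.
Middle (r from 0 to 4): 384.
Outer (θ): 768π.

Therefore the triple integral equals 768π.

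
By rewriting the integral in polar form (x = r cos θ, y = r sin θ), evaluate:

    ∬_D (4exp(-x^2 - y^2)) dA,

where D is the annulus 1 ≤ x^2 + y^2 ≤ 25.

The region D is 1 ≤ r ≤ 5, 0 ≤ θ ≤ 2π in polar coordinates, where x = r cos(θ), y = r sin(θ), and dA = r dr dθ.

Under the substitution, the integrand becomes 4exp(-r^2), so

    ∬_D (4exp(-x^2 - y^2)) dA = ∫_{0}^{2π} ∫_{1}^{5} (4exp(-r^2)) · r dr dθ.

Inner integral (in r): ∫_{1}^{5} (4exp(-r^2)) · r dr = -(2 - 2exp(24))exp(-25).

Outer integral (in θ): ∫_{0}^{2π} (-(2 - 2exp(24))exp(-25)) dθ = -4π (1 - exp(24))exp(-25).

Therefore ∬_D (4exp(-x^2 - y^2)) dA = -4π (1 - exp(24))exp(-25).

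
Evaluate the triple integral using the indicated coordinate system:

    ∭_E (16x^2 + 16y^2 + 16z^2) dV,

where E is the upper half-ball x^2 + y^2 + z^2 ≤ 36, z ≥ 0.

In spherical coordinates, x = ρ sin(φ) cos(θ), y = ρ sin(φ) sin(θ), z = ρ cos(φ), and dV = ρ^2 sin(φ) dρ dφ dθ.

The integrand becomes 16ρ^2, so

    ∭_E (16x^2 + 16y^2 + 16z^2) dV = ∫_{0}^{2π} ∫_{0}^{π/2} ∫_{0}^{6} (16ρ^2) · ρ^2 sin(φ) dρ dφ dθ.

Inner (ρ): 124416sin(φ)/5.
Middle (φ): 124416/5.
Outer (θ): 248832π/5.

Therefore the triple integral equals 248832π/5.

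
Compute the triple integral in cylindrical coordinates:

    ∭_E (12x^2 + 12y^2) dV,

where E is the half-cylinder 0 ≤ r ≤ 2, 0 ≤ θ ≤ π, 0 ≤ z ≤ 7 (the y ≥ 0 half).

In cylindrical coordinates, x = r cos(θ), y = r sin(θ), z = z, and dV = r dr dθ dz.

The integrand becomes 12r^2, so

    ∭_E (12x^2 + 12y^2) dV = ∫_{0}^{π} ∫_{0}^{2} ∫_{0}^{7} (12r^2) · r dz dr dθ.

Inner (z): 84r^3.
Middle (r from 0 to 2): 336.
Outer (θ): 336π.

Therefore the triple integral equals 336π.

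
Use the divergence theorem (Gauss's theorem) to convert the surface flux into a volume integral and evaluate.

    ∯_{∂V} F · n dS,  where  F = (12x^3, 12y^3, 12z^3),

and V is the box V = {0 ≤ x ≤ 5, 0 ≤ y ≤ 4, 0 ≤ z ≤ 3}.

By the divergence theorem,

    ∯_{∂V} F · n dS = ∭_V (∇ · F) dV.

Compute the divergence:
    ∇ · F = ∂F_x/∂x + ∂F_y/∂y + ∂F_z/∂z = 36x^2 + 36y^2 + 36z^2.

V is a rectangular box, so dV = dx dy dz with 0 ≤ x ≤ 5, 0 ≤ y ≤ 4, 0 ≤ z ≤ 3.

Integrate (36x^2 + 36y^2 + 36z^2) over V as an iterated integral:

    ∭_V (∇·F) dV = ∫_0^{5} ∫_0^{4} ∫_0^{3} (36x^2 + 36y^2 + 36z^2) dz dy dx.

Inner (z from 0 to 3): 108x^2 + 108y^2 + 324.
Middle (y from 0 to 4): 432x^2 + 3600.
Outer (x from 0 to 5): 36000.

Therefore ∯_{∂V} F · n dS = 36000.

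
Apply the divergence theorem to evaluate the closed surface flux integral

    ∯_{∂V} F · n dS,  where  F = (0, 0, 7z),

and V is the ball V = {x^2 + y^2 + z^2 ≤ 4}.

By the divergence theorem,

    ∯_{∂V} F · n dS = ∭_V (∇ · F) dV.

Compute the divergence:
    ∇ · F = ∂F_x/∂x + ∂F_y/∂y + ∂F_z/∂z = 0 + 0 + 7 = 7.

In spherical coordinates, x = ρ sin(φ) cos(θ), y = ρ sin(φ) sin(θ), z = ρ cos(φ), dV = ρ^2 sin(φ) dρ dφ dθ, with 0 ≤ ρ ≤ 2, 0 ≤ φ ≤ π, 0 ≤ θ ≤ 2π.

The integrand, after substitution and multiplying by the volume element, becomes (7) · ρ^2 sin(φ), so

    ∭_V (∇·F) dV = ∫_0^{2π} ∫_0^{π} ∫_0^{2} (7) · ρ^2 sin(φ) dρ dφ dθ.

Inner (ρ from 0 to 2): 56sin(φ)/3.
Middle (φ from 0 to π): 112/3.
Outer (θ from 0 to 2π): 224π/3.

Therefore ∯_{∂V} F · n dS = 224π/3.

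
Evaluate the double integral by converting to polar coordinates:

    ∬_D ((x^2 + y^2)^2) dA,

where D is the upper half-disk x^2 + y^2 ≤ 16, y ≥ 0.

The region D is 0 ≤ r ≤ 4, 0 ≤ θ ≤ π in polar coordinates, where x = r cos(θ), y = r sin(θ), and dA = r dr dθ.

Under the substitution, the integrand becomes r^4, so

    ∬_D ((x^2 + y^2)^2) dA = ∫_{0}^{π} ∫_{0}^{4} (r^4) · r dr dθ.

Inner integral (in r): ∫_{0}^{4} (r^4) · r dr = 2048/3.

Outer integral (in θ): ∫_{0}^{π} (2048/3) dθ = 2048π/3.

Therefore ∬_D ((x^2 + y^2)^2) dA = 2048π/3.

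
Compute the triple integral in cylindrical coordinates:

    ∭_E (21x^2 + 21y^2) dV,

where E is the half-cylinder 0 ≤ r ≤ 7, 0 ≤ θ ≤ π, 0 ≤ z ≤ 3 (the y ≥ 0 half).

In cylindrical coordinates, x = r cos(θ), y = r sin(θ), z = z, and dV = r dr dθ dz.

The integrand becomes 21r^2, so

    ∭_E (21x^2 + 21y^2) dV = ∫_{0}^{π} ∫_{0}^{7} ∫_{0}^{3} (21r^2) · r dz dr dθ.

Inner (z): 63r^3.
Middle (r from 0 to 7): 151263/4.
Outer (θ): 151263π/4.

Therefore the triple integral equals 151263π/4.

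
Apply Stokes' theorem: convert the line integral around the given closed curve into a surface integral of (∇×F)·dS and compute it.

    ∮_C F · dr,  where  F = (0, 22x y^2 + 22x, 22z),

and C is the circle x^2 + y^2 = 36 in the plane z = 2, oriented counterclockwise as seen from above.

Let S be the flat disk x^2 + y^2 ≤ 36 in the plane z = 2, with upward unit normal n̂ = ẑ. By Stokes' theorem,

    ∮_C F · dr = ∬_S (∇ × F) · n̂ dS = ∬_D (curl F)_z dA,

where D is the disk x^2 + y^2 ≤ 36.

Compute the curl of F = (0, 22x y^2 + 22x, 22z):
    (∇ × F)_x = ∂F_z/∂y - ∂F_y/∂z = 0,
    (∇ × F)_y = ∂F_x/∂z - ∂F_z/∂x = 0,
    (∇ × F)_z = ∂F_y/∂x - ∂F_x/∂y = 22y^2 + 22.

On z = 2, (curl F)_z = 22y^2 + 22.

Convert to polar (x = r cos θ, y = r sin θ, dA = r dr dθ); the integrand becomes 22r^2sin(θ)^2 + 22, so

    ∬_D (curl F)_z dA = ∫_0^{2π} ∫_0^{6} (22r^2sin(θ)^2 + 22) · r dr dθ.

Inner (r from 0 to 6): 7128sin(θ)^2 + 396.
Outer (θ from 0 to 2π): 7920π.

Therefore ∮_C F · dr = 7920π.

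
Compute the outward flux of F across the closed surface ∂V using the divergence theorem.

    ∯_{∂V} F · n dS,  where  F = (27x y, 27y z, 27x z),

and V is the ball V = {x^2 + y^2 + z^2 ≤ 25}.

By the divergence theorem,

    ∯_{∂V} F · n dS = ∭_V (∇ · F) dV.

Compute the divergence:
    ∇ · F = ∂F_x/∂x + ∂F_y/∂y + ∂F_z/∂z = 27y + 27z + 27x = 27x + 27y + 27z.

In spherical coordinates, x = ρ sin(φ) cos(θ), y = ρ sin(φ) sin(θ), z = ρ cos(φ), dV = ρ^2 sin(φ) dρ dφ dθ, with 0 ≤ ρ ≤ 5, 0 ≤ φ ≤ π, 0 ≤ θ ≤ 2π.

The integrand, after substitution and multiplying by the volume element, becomes (27ρ (sqrt(2)sin(φ)sin(θ + π/4) + cos(φ))) · ρ^2 sin(φ), so

    ∭_V (∇·F) dV = ∫_0^{2π} ∫_0^{π} ∫_0^{5} (27ρ (sqrt(2)sin(φ)sin(θ + π/4) + cos(φ))) · ρ^2 sin(φ) dρ dφ dθ.

Inner (ρ from 0 to 5): 16875(sqrt(2)sin(φ)sin(θ + π/4) + cos(φ))sin(φ)/4.
Middle (φ from 0 to π): 16875sqrt(2)π sin(θ + π/4)/8.
Outer (θ from 0 to 2π): 0.

Therefore ∯_{∂V} F · n dS = 0.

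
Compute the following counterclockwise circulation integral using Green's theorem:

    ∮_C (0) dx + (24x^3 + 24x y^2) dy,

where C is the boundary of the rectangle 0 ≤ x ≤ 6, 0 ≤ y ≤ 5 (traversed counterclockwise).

Green's theorem converts the closed line integral into a double integral over the enclosed region D:

    ∮_C P dx + Q dy = ∬_D (∂Q/∂x - ∂P/∂y) dA.

Here P = 0, Q = 24x^3 + 24x y^2, so

    ∂Q/∂x = 72x^2 + 24y^2,    ∂P/∂y = 0,
    ∂Q/∂x - ∂P/∂y = 72x^2 + 24y^2.

D is the region 0 ≤ x ≤ 6, 0 ≤ y ≤ 5. Evaluating the double integral:

    ∬_D (72x^2 + 24y^2) dA = ∫_0^{6} ∫_0^{5} (72x^2 + 24y^2) dy dx.

Inner (y from 0 to 5): 360x^2 + 1000.
Outer (x from 0 to 6): 31920.

Therefore ∮_C P dx + Q dy = 31920.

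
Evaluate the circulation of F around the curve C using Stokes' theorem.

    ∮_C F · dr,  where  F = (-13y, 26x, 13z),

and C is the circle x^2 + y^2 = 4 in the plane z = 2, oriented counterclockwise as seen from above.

Let S be the flat disk x^2 + y^2 ≤ 4 in the plane z = 2, with upward unit normal n̂ = ẑ. By Stokes' theorem,

    ∮_C F · dr = ∬_S (∇ × F) · n̂ dS = ∬_D (curl F)_z dA,

where D is the disk x^2 + y^2 ≤ 4.

Compute the curl of F = (-13y, 26x, 13z):
    (∇ × F)_x = ∂F_z/∂y - ∂F_y/∂z = 0,
    (∇ × F)_y = ∂F_x/∂z - ∂F_z/∂x = 0,
    (∇ × F)_z = ∂F_y/∂x - ∂F_x/∂y = 39.

On z = 2, (curl F)_z = 39.

Convert to polar (x = r cos θ, y = r sin θ, dA = r dr dθ); the integrand becomes 39, so

    ∬_D (curl F)_z dA = ∫_0^{2π} ∫_0^{2} (39) · r dr dθ.

Inner (r from 0 to 2): 78.
Outer (θ from 0 to 2π): 156π.

Therefore ∮_C F · dr = 156π.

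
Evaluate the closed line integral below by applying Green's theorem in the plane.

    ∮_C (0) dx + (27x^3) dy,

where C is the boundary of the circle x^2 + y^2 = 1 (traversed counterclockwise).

Green's theorem converts the closed line integral into a double integral over the enclosed region D:

    ∮_C P dx + Q dy = ∬_D (∂Q/∂x - ∂P/∂y) dA.

Here P = 0, Q = 27x^3, so

    ∂Q/∂x = 81x^2,    ∂P/∂y = 0,
    ∂Q/∂x - ∂P/∂y = 81x^2.

D is the region x^2 + y^2 ≤ 1. Evaluating the double integral:

In polar coordinates (x = r cos θ, y = r sin θ, dA = r dr dθ) the integrand becomes 81r^2cos(θ)^2, so

    ∬_D (81x^2) dA = ∫_0^{2π} ∫_0^{1} (81r^2cos(θ)^2) · r dr dθ.

Inner (r from 0 to 1): 81cos(θ)^2/4.
Outer (θ from 0 to 2π): 81π/4.

Therefore ∮_C P dx + Q dy = 81π/4.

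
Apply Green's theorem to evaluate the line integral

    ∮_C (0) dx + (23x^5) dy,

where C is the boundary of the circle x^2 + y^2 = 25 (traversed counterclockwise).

Green's theorem converts the closed line integral into a double integral over the enclosed region D:

    ∮_C P dx + Q dy = ∬_D (∂Q/∂x - ∂P/∂y) dA.

Here P = 0, Q = 23x^5, so

    ∂Q/∂x = 115x^4,    ∂P/∂y = 0,
    ∂Q/∂x - ∂P/∂y = 115x^4.

D is the region x^2 + y^2 ≤ 25. Evaluating the double integral:

In polar coordinates (x = r cos θ, y = r sin θ, dA = r dr dθ) the integrand becomes 115r^4cos(θ)^4, so

    ∬_D (115x^4) dA = ∫_0^{2π} ∫_0^{5} (115r^4cos(θ)^4) · r dr dθ.

Inner (r from 0 to 5): 1796875cos(θ)^4/6.
Outer (θ from 0 to 2π): 1796875π/8.

Therefore ∮_C P dx + Q dy = 1796875π/8.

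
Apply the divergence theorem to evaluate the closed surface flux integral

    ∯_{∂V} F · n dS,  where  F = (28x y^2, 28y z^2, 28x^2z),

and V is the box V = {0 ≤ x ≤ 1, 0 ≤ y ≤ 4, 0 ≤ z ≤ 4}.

By the divergence theorem,

    ∯_{∂V} F · n dS = ∭_V (∇ · F) dV.

Compute the divergence:
    ∇ · F = ∂F_x/∂x + ∂F_y/∂y + ∂F_z/∂z = 28y^2 + 28z^2 + 28x^2 = 28x^2 + 28y^2 + 28z^2.

V is a rectangular box, so dV = dx dy dz with 0 ≤ x ≤ 1, 0 ≤ y ≤ 4, 0 ≤ z ≤ 4.

Integrate (28x^2 + 28y^2 + 28z^2) over V as an iterated integral:

    ∭_V (∇·F) dV = ∫_0^{1} ∫_0^{4} ∫_0^{4} (28x^2 + 28y^2 + 28z^2) dz dy dx.

Inner (z from 0 to 4): 112x^2 + 112y^2 + 1792/3.
Middle (y from 0 to 4): 448x^2 + 14336/3.
Outer (x from 0 to 1): 4928.

Therefore ∯_{∂V} F · n dS = 4928.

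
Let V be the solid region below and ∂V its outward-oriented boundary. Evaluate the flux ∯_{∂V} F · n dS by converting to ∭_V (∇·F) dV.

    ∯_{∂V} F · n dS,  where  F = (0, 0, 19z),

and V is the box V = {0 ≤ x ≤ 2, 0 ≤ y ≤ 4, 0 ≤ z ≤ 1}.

By the divergence theorem,

    ∯_{∂V} F · n dS = ∭_V (∇ · F) dV.

Compute the divergence:
    ∇ · F = ∂F_x/∂x + ∂F_y/∂y + ∂F_z/∂z = 0 + 0 + 19 = 19.

V is a rectangular box, so dV = dx dy dz with 0 ≤ x ≤ 2, 0 ≤ y ≤ 4, 0 ≤ z ≤ 1.

Integrate (19) over V as an iterated integral:

    ∭_V (∇·F) dV = ∫_0^{2} ∫_0^{4} ∫_0^{1} (19) dz dy dx.

Inner (z from 0 to 1): 19.
Middle (y from 0 to 4): 76.
Outer (x from 0 to 2): 152.

Therefore ∯_{∂V} F · n dS = 152.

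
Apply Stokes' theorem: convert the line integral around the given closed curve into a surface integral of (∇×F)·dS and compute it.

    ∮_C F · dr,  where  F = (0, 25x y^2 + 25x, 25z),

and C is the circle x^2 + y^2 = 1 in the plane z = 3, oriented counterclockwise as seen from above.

Let S be the flat disk x^2 + y^2 ≤ 1 in the plane z = 3, with upward unit normal n̂ = ẑ. By Stokes' theorem,

    ∮_C F · dr = ∬_S (∇ × F) · n̂ dS = ∬_D (curl F)_z dA,

where D is the disk x^2 + y^2 ≤ 1.

Compute the curl of F = (0, 25x y^2 + 25x, 25z):
    (∇ × F)_x = ∂F_z/∂y - ∂F_y/∂z = 0,
    (∇ × F)_y = ∂F_x/∂z - ∂F_z/∂x = 0,
    (∇ × F)_z = ∂F_y/∂x - ∂F_x/∂y = 25y^2 + 25.

On z = 3, (curl F)_z = 25y^2 + 25.

Convert to polar (x = r cos θ, y = r sin θ, dA = r dr dθ); the integrand becomes 25r^2sin(θ)^2 + 25, so

    ∬_D (curl F)_z dA = ∫_0^{2π} ∫_0^{1} (25r^2sin(θ)^2 + 25) · r dr dθ.

Inner (r from 0 to 1): 25sin(θ)^2/4 + 25/2.
Outer (θ from 0 to 2π): 125π/4.

Therefore ∮_C F · dr = 125π/4.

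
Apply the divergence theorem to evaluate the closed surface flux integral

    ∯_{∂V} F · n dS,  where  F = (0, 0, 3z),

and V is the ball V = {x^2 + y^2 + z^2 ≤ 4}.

By the divergence theorem,

    ∯_{∂V} F · n dS = ∭_V (∇ · F) dV.

Compute the divergence:
    ∇ · F = ∂F_x/∂x + ∂F_y/∂y + ∂F_z/∂z = 0 + 0 + 3 = 3.

In spherical coordinates, x = ρ sin(φ) cos(θ), y = ρ sin(φ) sin(θ), z = ρ cos(φ), dV = ρ^2 sin(φ) dρ dφ dθ, with 0 ≤ ρ ≤ 2, 0 ≤ φ ≤ π, 0 ≤ θ ≤ 2π.

The integrand, after substitution and multiplying by the volume element, becomes (3) · ρ^2 sin(φ), so

    ∭_V (∇·F) dV = ∫_0^{2π} ∫_0^{π} ∫_0^{2} (3) · ρ^2 sin(φ) dρ dφ dθ.

Inner (ρ from 0 to 2): 8sin(φ).
Middle (φ from 0 to π): 16.
Outer (θ from 0 to 2π): 32π.

Therefore ∯_{∂V} F · n dS = 32π.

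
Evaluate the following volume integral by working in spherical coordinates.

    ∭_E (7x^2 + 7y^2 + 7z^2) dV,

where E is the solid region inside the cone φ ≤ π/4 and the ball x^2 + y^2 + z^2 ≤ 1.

In spherical coordinates, x = ρ sin(φ) cos(θ), y = ρ sin(φ) sin(θ), z = ρ cos(φ), and dV = ρ^2 sin(φ) dρ dφ dθ.

The integrand becomes 7ρ^2, so

    ∭_E (7x^2 + 7y^2 + 7z^2) dV = ∫_{0}^{2π} ∫_{0}^{π/4} ∫_{0}^{1} (7ρ^2) · ρ^2 sin(φ) dρ dφ dθ.

Inner (ρ): 7sin(φ)/5.
Middle (φ): 7/5 - 7sqrt(2)/10.
Outer (θ): 7π (2 - sqrt(2))/5.

Therefore the triple integral equals 7π (2 - sqrt(2))/5.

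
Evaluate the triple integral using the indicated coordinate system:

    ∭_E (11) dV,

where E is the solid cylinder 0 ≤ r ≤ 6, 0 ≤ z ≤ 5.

In cylindrical coordinates, x = r cos(θ), y = r sin(θ), z = z, and dV = r dr dθ dz.

The integrand becomes 11, so

    ∭_E (11) dV = ∫_{0}^{2π} ∫_{0}^{6} ∫_{0}^{5} (11) · r dz dr dθ.

Inner (z): 55r.
Middle (r from 0 to 6): 990.
Outer (θ): 1980π.

Therefore the triple integral equals 1980π.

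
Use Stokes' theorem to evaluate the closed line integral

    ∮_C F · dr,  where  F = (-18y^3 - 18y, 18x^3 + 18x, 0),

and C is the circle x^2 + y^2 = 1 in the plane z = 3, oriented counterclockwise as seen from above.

Let S be the flat disk x^2 + y^2 ≤ 1 in the plane z = 3, with upward unit normal n̂ = ẑ. By Stokes' theorem,

    ∮_C F · dr = ∬_S (∇ × F) · n̂ dS = ∬_D (curl F)_z dA,

where D is the disk x^2 + y^2 ≤ 1.

Compute the curl of F = (-18y^3 - 18y, 18x^3 + 18x, 0):
    (∇ × F)_x = ∂F_z/∂y - ∂F_y/∂z = 0,
    (∇ × F)_y = ∂F_x/∂z - ∂F_z/∂x = 0,
    (∇ × F)_z = ∂F_y/∂x - ∂F_x/∂y = 54x^2 + 54y^2 + 36.

On z = 3, (curl F)_z = 54x^2 + 54y^2 + 36.

Convert to polar (x = r cos θ, y = r sin θ, dA = r dr dθ); the integrand becomes 54r^2 + 36, so

    ∬_D (curl F)_z dA = ∫_0^{2π} ∫_0^{1} (54r^2 + 36) · r dr dθ.

Inner (r from 0 to 1): 63/2.
Outer (θ from 0 to 2π): 63π.

Therefore ∮_C F · dr = 63π.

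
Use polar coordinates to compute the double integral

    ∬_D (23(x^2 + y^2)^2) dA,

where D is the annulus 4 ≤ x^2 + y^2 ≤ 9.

The region D is 2 ≤ r ≤ 3, 0 ≤ θ ≤ 2π in polar coordinates, where x = r cos(θ), y = r sin(θ), and dA = r dr dθ.

Under the substitution, the integrand becomes 23r^4, so

    ∬_D (23(x^2 + y^2)^2) dA = ∫_{0}^{2π} ∫_{2}^{3} (23r^4) · r dr dθ.

Inner integral (in r): ∫_{2}^{3} (23r^4) · r dr = 15295/6.

Outer integral (in θ): ∫_{0}^{2π} (15295/6) dθ = 15295π/3.

Therefore ∬_D (23(x^2 + y^2)^2) dA = 15295π/3.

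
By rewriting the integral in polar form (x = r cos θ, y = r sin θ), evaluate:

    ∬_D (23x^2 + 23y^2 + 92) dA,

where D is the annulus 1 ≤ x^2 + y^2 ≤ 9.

The region D is 1 ≤ r ≤ 3, 0 ≤ θ ≤ 2π in polar coordinates, where x = r cos(θ), y = r sin(θ), and dA = r dr dθ.

Under the substitution, the integrand becomes 23r^2 + 92, so

    ∬_D (23x^2 + 23y^2 + 92) dA = ∫_{0}^{2π} ∫_{1}^{3} (23r^2 + 92) · r dr dθ.

Inner integral (in r): ∫_{1}^{3} (23r^2 + 92) · r dr = 828.

Outer integral (in θ): ∫_{0}^{2π} (828) dθ = 1656π.

Therefore ∬_D (23x^2 + 23y^2 + 92) dA = 1656π.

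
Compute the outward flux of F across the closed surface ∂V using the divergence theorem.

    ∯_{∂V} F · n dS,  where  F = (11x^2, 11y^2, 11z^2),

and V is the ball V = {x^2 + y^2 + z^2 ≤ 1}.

By the divergence theorem,

    ∯_{∂V} F · n dS = ∭_V (∇ · F) dV.

Compute the divergence:
    ∇ · F = ∂F_x/∂x + ∂F_y/∂y + ∂F_z/∂z = 22x + 22y + 22z.

In spherical coordinates, x = ρ sin(φ) cos(θ), y = ρ sin(φ) sin(θ), z = ρ cos(φ), dV = ρ^2 sin(φ) dρ dφ dθ, with 0 ≤ ρ ≤ 1, 0 ≤ φ ≤ π, 0 ≤ θ ≤ 2π.

The integrand, after substitution and multiplying by the volume element, becomes (22ρ (sqrt(2)sin(φ)sin(θ + π/4) + cos(φ))) · ρ^2 sin(φ), so

    ∭_V (∇·F) dV = ∫_0^{2π} ∫_0^{π} ∫_0^{1} (22ρ (sqrt(2)sin(φ)sin(θ + π/4) + cos(φ))) · ρ^2 sin(φ) dρ dφ dθ.

Inner (ρ from 0 to 1): 11(sqrt(2)sin(φ)sin(θ + π/4) + cos(φ))sin(φ)/2.
Middle (φ from 0 to π): 11sqrt(2)π sin(θ + π/4)/4.
Outer (θ from 0 to 2π): 0.

Therefore ∯_{∂V} F · n dS = 0.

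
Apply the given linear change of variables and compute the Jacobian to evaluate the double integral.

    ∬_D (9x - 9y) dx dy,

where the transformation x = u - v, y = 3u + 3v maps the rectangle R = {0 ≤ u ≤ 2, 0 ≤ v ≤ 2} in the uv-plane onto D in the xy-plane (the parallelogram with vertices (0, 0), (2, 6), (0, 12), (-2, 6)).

Compute the Jacobian determinant of (x, y) with respect to (u, v):

    ∂(x,y)/∂(u,v) = | 1  -1 | = (1)(3) - (-1)(3) = 6.
                   | 3  3 |

Its absolute value is |J| = 6 (the area scaling factor).

Substituting x = u - v, y = 3u + 3v into the integrand,

    9x - 9y → -18u - 36v,

so the integral becomes

    ∬_R (-18u - 36v) · |J| du dv = ∫_0^2 ∫_0^2 (-108u - 216v) dv du.

Inner (v): -216u - 432.
Outer (u): -1296.

Therefore ∬_D (9x - 9y) dx dy = -1296.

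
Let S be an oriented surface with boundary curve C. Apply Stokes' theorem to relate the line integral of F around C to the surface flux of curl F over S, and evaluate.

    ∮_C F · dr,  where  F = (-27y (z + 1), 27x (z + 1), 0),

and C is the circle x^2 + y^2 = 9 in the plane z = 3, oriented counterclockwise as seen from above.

Let S be the flat disk x^2 + y^2 ≤ 9 in the plane z = 3, with upward unit normal n̂ = ẑ. By Stokes' theorem,

    ∮_C F · dr = ∬_S (∇ × F) · n̂ dS = ∬_D (curl F)_z dA,

where D is the disk x^2 + y^2 ≤ 9.

Compute the curl of F = (-27y (z + 1), 27x (z + 1), 0):
    (∇ × F)_x = ∂F_z/∂y - ∂F_y/∂z = -27x,
    (∇ × F)_y = ∂F_x/∂z - ∂F_z/∂x = -27y,
    (∇ × F)_z = ∂F_y/∂x - ∂F_x/∂y = 54z + 54.

On z = 3, (curl F)_z = 216.

Convert to polar (x = r cos θ, y = r sin θ, dA = r dr dθ); the integrand becomes 216, so

    ∬_D (curl F)_z dA = ∫_0^{2π} ∫_0^{3} (216) · r dr dθ.

Inner (r from 0 to 3): 972.
Outer (θ from 0 to 2π): 1944π.

Therefore ∮_C F · dr = 1944π.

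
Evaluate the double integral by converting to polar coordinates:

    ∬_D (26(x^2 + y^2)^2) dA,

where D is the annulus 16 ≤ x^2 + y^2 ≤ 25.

The region D is 4 ≤ r ≤ 5, 0 ≤ θ ≤ 2π in polar coordinates, where x = r cos(θ), y = r sin(θ), and dA = r dr dθ.

Under the substitution, the integrand becomes 26r^4, so

    ∬_D (26(x^2 + y^2)^2) dA = ∫_{0}^{2π} ∫_{4}^{5} (26r^4) · r dr dθ.

Inner integral (in r): ∫_{4}^{5} (26r^4) · r dr = 49959.

Outer integral (in θ): ∫_{0}^{2π} (49959) dθ = 99918π.

Therefore ∬_D (26(x^2 + y^2)^2) dA = 99918π.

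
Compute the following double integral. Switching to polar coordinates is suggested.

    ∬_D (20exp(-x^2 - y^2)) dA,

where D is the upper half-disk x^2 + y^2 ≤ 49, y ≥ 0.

The region D is 0 ≤ r ≤ 7, 0 ≤ θ ≤ π in polar coordinates, where x = r cos(θ), y = r sin(θ), and dA = r dr dθ.

Under the substitution, the integrand becomes 20exp(-r^2), so

    ∬_D (20exp(-x^2 - y^2)) dA = ∫_{0}^{π} ∫_{0}^{7} (20exp(-r^2)) · r dr dθ.

Inner integral (in r): ∫_{0}^{7} (20exp(-r^2)) · r dr = 10 - 10exp(-49).

Outer integral (in θ): ∫_{0}^{π} (10 - 10exp(-49)) dθ = -10π exp(-49) + 10π.

Therefore ∬_D (20exp(-x^2 - y^2)) dA = -10π exp(-49) + 10π.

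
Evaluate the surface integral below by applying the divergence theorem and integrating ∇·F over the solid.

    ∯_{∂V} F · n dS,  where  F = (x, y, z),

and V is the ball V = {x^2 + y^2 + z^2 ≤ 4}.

By the divergence theorem,

    ∯_{∂V} F · n dS = ∭_V (∇ · F) dV.

Compute the divergence:
    ∇ · F = ∂F_x/∂x + ∂F_y/∂y + ∂F_z/∂z = 1 + 1 + 1 = 3.

In spherical coordinates, x = ρ sin(φ) cos(θ), y = ρ sin(φ) sin(θ), z = ρ cos(φ), dV = ρ^2 sin(φ) dρ dφ dθ, with 0 ≤ ρ ≤ 2, 0 ≤ φ ≤ π, 0 ≤ θ ≤ 2π.

The integrand, after substitution and multiplying by the volume element, becomes (3) · ρ^2 sin(φ), so

    ∭_V (∇·F) dV = ∫_0^{2π} ∫_0^{π} ∫_0^{2} (3) · ρ^2 sin(φ) dρ dφ dθ.

Inner (ρ from 0 to 2): 8sin(φ).
Middle (φ from 0 to π): 16.
Outer (θ from 0 to 2π): 32π.

Therefore ∯_{∂V} F · n dS = 32π.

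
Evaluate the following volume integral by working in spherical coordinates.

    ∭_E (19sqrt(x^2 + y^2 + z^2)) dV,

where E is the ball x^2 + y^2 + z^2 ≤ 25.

In spherical coordinates, x = ρ sin(φ) cos(θ), y = ρ sin(φ) sin(θ), z = ρ cos(φ), and dV = ρ^2 sin(φ) dρ dφ dθ.

The integrand becomes 19ρ, so

    ∭_E (19sqrt(x^2 + y^2 + z^2)) dV = ∫_{0}^{2π} ∫_{0}^{π} ∫_{0}^{5} (19ρ) · ρ^2 sin(φ) dρ dφ dθ.

Inner (ρ): 11875sin(φ)/4.
Middle (φ): 11875/2.
Outer (θ): 11875π.

Therefore the triple integral equals 11875π.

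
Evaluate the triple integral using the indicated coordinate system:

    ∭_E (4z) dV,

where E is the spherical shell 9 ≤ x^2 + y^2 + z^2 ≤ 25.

In spherical coordinates, x = ρ sin(φ) cos(θ), y = ρ sin(φ) sin(θ), z = ρ cos(φ), and dV = ρ^2 sin(φ) dρ dφ dθ.

The integrand becomes 4ρ cos(φ), so

    ∭_E (4z) dV = ∫_{0}^{2π} ∫_{0}^{π} ∫_{3}^{5} (4ρ cos(φ)) · ρ^2 sin(φ) dρ dφ dθ.

Inner (ρ): 272sin(2φ).
Middle (φ): 0.
Outer (θ): 0.

Therefore the triple integral equals 0.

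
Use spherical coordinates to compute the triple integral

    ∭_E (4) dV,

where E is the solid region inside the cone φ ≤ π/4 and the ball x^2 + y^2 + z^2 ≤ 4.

In spherical coordinates, x = ρ sin(φ) cos(θ), y = ρ sin(φ) sin(θ), z = ρ cos(φ), and dV = ρ^2 sin(φ) dρ dφ dθ.

The integrand becomes 4, so

    ∭_E (4) dV = ∫_{0}^{2π} ∫_{0}^{π/4} ∫_{0}^{2} (4) · ρ^2 sin(φ) dρ dφ dθ.

Inner (ρ): 32sin(φ)/3.
Middle (φ): 32/3 - 16sqrt(2)/3.
Outer (θ): 32π (2 - sqrt(2))/3.

Therefore the triple integral equals 32π (2 - sqrt(2))/3.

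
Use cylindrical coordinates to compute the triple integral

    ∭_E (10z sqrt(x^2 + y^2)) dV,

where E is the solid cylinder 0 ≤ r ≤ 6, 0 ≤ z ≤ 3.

In cylindrical coordinates, x = r cos(θ), y = r sin(θ), z = z, and dV = r dr dθ dz.

The integrand becomes 10r z, so

    ∭_E (10z sqrt(x^2 + y^2)) dV = ∫_{0}^{2π} ∫_{0}^{6} ∫_{0}^{3} (10r z) · r dz dr dθ.

Inner (z): 45r^2.
Middle (r from 0 to 6): 3240.
Outer (θ): 6480π.

Therefore the triple integral equals 6480π.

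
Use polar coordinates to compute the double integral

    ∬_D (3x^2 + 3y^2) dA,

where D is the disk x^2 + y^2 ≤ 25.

The region D is 0 ≤ r ≤ 5, 0 ≤ θ ≤ 2π in polar coordinates, where x = r cos(θ), y = r sin(θ), and dA = r dr dθ.

Under the substitution, the integrand becomes 3r^2, so

    ∬_D (3x^2 + 3y^2) dA = ∫_{0}^{2π} ∫_{0}^{5} (3r^2) · r dr dθ.

Inner integral (in r): ∫_{0}^{5} (3r^2) · r dr = 1875/4.

Outer integral (in θ): ∫_{0}^{2π} (1875/4) dθ = 1875π/2.

Therefore ∬_D (3x^2 + 3y^2) dA = 1875π/2.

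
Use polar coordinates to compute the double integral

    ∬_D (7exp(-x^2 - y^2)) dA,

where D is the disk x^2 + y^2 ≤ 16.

The region D is 0 ≤ r ≤ 4, 0 ≤ θ ≤ 2π in polar coordinates, where x = r cos(θ), y = r sin(θ), and dA = r dr dθ.

Under the substitution, the integrand becomes 7exp(-r^2), so

    ∬_D (7exp(-x^2 - y^2)) dA = ∫_{0}^{2π} ∫_{0}^{4} (7exp(-r^2)) · r dr dθ.

Inner integral (in r): ∫_{0}^{4} (7exp(-r^2)) · r dr = 7/2 - 7exp(-16)/2.

Outer integral (in θ): ∫_{0}^{2π} (7/2 - 7exp(-16)/2) dθ = -7π exp(-16) + 7π.

Therefore ∬_D (7exp(-x^2 - y^2)) dA = -7π exp(-16) + 7π.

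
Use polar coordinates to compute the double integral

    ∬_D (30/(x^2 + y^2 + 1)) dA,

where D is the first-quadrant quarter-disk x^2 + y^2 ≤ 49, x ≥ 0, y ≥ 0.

The region D is 0 ≤ r ≤ 7, 0 ≤ θ ≤ π/2 in polar coordinates, where x = r cos(θ), y = r sin(θ), and dA = r dr dθ.

Under the substitution, the integrand becomes 30/(r^2 + 1), so

    ∬_D (30/(x^2 + y^2 + 1)) dA = ∫_{0}^{π/2} ∫_{0}^{7} (30/(r^2 + 1)) · r dr dθ.

Inner integral (in r): ∫_{0}^{7} (30/(r^2 + 1)) · r dr = log(30517578125000000000000000).

Outer integral (in θ): ∫_{0}^{π/2} (log(30517578125000000000000000)) dθ = log(30517578125000000000000000^(π/2)).

Therefore ∬_D (30/(x^2 + y^2 + 1)) dA = log(30517578125000000000000000^(π/2)).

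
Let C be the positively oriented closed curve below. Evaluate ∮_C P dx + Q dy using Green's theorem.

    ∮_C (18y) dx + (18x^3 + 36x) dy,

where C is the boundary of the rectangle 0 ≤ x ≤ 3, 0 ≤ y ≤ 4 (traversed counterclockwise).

Green's theorem converts the closed line integral into a double integral over the enclosed region D:

    ∮_C P dx + Q dy = ∬_D (∂Q/∂x - ∂P/∂y) dA.

Here P = 18y, Q = 18x^3 + 36x, so

    ∂Q/∂x = 54x^2 + 36,    ∂P/∂y = 18,
    ∂Q/∂x - ∂P/∂y = 54x^2 + 18.

D is the region 0 ≤ x ≤ 3, 0 ≤ y ≤ 4. Evaluating the double integral:

    ∬_D (54x^2 + 18) dA = ∫_0^{3} ∫_0^{4} (54x^2 + 18) dy dx.

Inner (y from 0 to 4): 216x^2 + 72.
Outer (x from 0 to 3): 2160.

Therefore ∮_C P dx + Q dy = 2160.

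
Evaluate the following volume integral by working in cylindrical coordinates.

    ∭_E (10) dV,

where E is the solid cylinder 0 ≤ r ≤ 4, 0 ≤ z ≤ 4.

In cylindrical coordinates, x = r cos(θ), y = r sin(θ), z = z, and dV = r dr dθ dz.

The integrand becomes 10, so

    ∭_E (10) dV = ∫_{0}^{2π} ∫_{0}^{4} ∫_{0}^{4} (10) · r dz dr dθ.

Inner (z): 40r.
Middle (r from 0 to 4): 320.
Outer (θ): 640π.

Therefore the triple integral equals 640π.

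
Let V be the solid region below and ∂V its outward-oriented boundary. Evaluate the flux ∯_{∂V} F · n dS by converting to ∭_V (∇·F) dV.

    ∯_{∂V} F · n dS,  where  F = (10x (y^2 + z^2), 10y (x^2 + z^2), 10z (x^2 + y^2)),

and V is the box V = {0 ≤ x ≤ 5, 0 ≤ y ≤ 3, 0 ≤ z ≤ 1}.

By the divergence theorem,

    ∯_{∂V} F · n dS = ∭_V (∇ · F) dV.

Compute the divergence:
    ∇ · F = ∂F_x/∂x + ∂F_y/∂y + ∂F_z/∂z = 10y^2 + 10z^2 + 10x^2 + 10z^2 + 10x^2 + 10y^2 = 20x^2 + 20y^2 + 20z^2.

V is a rectangular box, so dV = dx dy dz with 0 ≤ x ≤ 5, 0 ≤ y ≤ 3, 0 ≤ z ≤ 1.

Integrate (20x^2 + 20y^2 + 20z^2) over V as an iterated integral:

    ∭_V (∇·F) dV = ∫_0^{5} ∫_0^{3} ∫_0^{1} (20x^2 + 20y^2 + 20z^2) dz dy dx.

Inner (z from 0 to 1): 20x^2 + 20y^2 + 20/3.
Middle (y from 0 to 3): 60x^2 + 200.
Outer (x from 0 to 5): 3500.

Therefore ∯_{∂V} F · n dS = 3500.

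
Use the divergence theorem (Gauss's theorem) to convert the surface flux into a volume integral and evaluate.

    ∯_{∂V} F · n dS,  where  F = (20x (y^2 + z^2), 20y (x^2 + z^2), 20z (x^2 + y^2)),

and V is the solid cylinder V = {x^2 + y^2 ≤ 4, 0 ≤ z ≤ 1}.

By the divergence theorem,

    ∯_{∂V} F · n dS = ∭_V (∇ · F) dV.

Compute the divergence:
    ∇ · F = ∂F_x/∂x + ∂F_y/∂y + ∂F_z/∂z = 20y^2 + 20z^2 + 20x^2 + 20z^2 + 20x^2 + 20y^2 = 40x^2 + 40y^2 + 40z^2.

In cylindrical coordinates, x = r cos(θ), y = r sin(θ), z = z, dV = r dr dθ dz, with 0 ≤ r ≤ 2, 0 ≤ θ ≤ 2π, 0 ≤ z ≤ 1.

The integrand, after substitution and multiplying by the volume element, becomes (40r^2 + 40z^2) · r, so

    ∭_V (∇·F) dV = ∫_0^{2π} ∫_0^{2} ∫_0^{1} (40r^2 + 40z^2) · r dz dr dθ.

Inner (z from 0 to 1): 40r (r^2 + 1/3).
Middle (r from 0 to 2): 560/3.
Outer (θ from 0 to 2π): 1120π/3.

Therefore ∯_{∂V} F · n dS = 1120π/3.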